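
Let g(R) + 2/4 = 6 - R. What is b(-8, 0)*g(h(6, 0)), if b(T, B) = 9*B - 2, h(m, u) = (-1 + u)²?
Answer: -9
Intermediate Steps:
b(T, B) = -2 + 9*B
g(R) = 11/2 - R (g(R) = -½ + (6 - R) = 11/2 - R)
b(-8, 0)*g(h(6, 0)) = (-2 + 9*0)*(11/2 - (-1 + 0)²) = (-2 + 0)*(11/2 - 1*(-1)²) = -2*(11/2 - 1*1) = -2*(11/2 - 1) = -2*9/2 = -9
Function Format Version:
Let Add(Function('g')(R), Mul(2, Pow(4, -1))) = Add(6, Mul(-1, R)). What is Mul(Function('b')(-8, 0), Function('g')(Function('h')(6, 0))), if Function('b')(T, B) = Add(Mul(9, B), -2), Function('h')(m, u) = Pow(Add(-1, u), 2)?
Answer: -9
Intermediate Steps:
Function('b')(T, B) = Add(-2, Mul(9, B))
Function('g')(R) = Add(Rational(11, 2), Mul(-1, R)) (Function('g')(R) = Add(Rational(-1, 2), Add(6, Mul(-1, R))) = Add(Rational(11, 2), Mul(-1, R)))
Mul(Function('b')(-8, 0), Function('g')(Function('h')(6, 0))) = Mul(Add(-2, Mul(9, 0)), Add(Rational(11, 2), Mul(-1, Pow(Add(-1, 0), 2)))) = Mul(Add(-2, 0), Add(Rational(11, 2), Mul(-1, Pow(-1, 2)))) = Mul(-2, Add(Rational(11, 2), Mul(-1, 1))) = Mul(-2, Add(Rational(11, 2), -1)) = Mul(-2, Rational(9, 2)) = -9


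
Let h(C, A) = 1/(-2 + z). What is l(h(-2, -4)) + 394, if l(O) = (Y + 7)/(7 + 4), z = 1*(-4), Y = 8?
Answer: 4349/11 ≈ 395.36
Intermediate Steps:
z = -4
h(C, A) = -⅙ (h(C, A) = 1/(-2 - 4) = 1/(-6) = -⅙)
l(O) = 15/11 (l(O) = (8 + 7)/(7 + 4) = 15/11)
l(h(-2, -4)) + 394 = 15/11 + 394 = 4349/11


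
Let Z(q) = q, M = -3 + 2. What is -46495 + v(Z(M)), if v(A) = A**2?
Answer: -46494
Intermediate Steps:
M = -1
-46495 + v(Z(M)) = -46495 + (-1)**2 = -46495 + 1 = -46494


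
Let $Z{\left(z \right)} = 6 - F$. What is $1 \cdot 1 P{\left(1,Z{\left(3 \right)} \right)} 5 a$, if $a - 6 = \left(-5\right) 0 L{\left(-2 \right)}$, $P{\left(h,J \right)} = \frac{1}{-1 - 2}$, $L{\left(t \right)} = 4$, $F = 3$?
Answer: $-10$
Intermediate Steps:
$Z{\left(z \right)} = 3$ ($Z{\left(z \right)} = 6 - 3 = 3$)
$P{\left(h,J \right)} = - \frac{1}{3}$ ($P{\left(h,J \right)} = \frac{1}{-3} = - \frac{1}{3}$)
$a = 6$ ($a = 6 + \left(-5\right) 0 \cdot 4 = 6 + 0 \cdot 4 = 6 + 0 = 6$)
$1 \cdot 1 P{\left(1,Z{\left(3 \right)} \right)} 5 a = 1 \cdot 1 \left(- \frac{1}{3}\right) 5 \cdot 6 = 1 \left(- \frac{1}{3}\right) 5 \cdot 6 = \left(- \frac{1}{3}\right) 5 \cdot 6 = \left(- \frac{5}{3}\right) 6 = -10$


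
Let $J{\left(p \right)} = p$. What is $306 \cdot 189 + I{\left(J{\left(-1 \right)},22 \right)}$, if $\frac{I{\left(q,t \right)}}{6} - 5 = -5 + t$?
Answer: $57966$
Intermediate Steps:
$I{\left(q,t \right)} = 6 t$ ($I{\left(q,t \right)} = 30 + 6 \left(-5 + t\right) = 30 + \left(-30 + 6 t\right) = 6 t$)
$306 \cdot 189 + I{\left(J{\left(-1 \right)},22 \right)} = 306 \cdot 189 + 6 \cdot 22 = 57834 + 132 = 57966$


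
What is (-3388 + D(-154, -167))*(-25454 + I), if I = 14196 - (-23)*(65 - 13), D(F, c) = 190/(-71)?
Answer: 2422305756/71 ≈ 3.4117e+7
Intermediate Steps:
D(F, c) = -190/71 (D(F, c) = 190*(-1/71) = -190/71)
I = 15392 (I = 14196 - (-23)*52 = 14196 - 1*(-1196) = 14196 + 1196 = 15392)
(-3388 + D(-154, -167))*(-25454 + I) = (-3388 - 190/71)*(-25454 + 15392) = -240738/71*(-10062) = 2422305756/71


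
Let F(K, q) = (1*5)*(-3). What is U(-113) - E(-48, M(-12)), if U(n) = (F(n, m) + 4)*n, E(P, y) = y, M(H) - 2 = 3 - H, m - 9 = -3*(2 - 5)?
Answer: 1226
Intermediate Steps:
m = 18 (m = 9 - 3*(2 - 5) = 9 - 3*(-3) = 9 + 9 = 18)
M(H) = 5 - H (M(H) = 2 + (3 - H) = 5 - H)
F(K, q) = -15 (F(K, q) = 5*(-3) = -15)
U(n) = -11*n (U(n) = (-15 + 4)*n = -11*n)
U(-113) - E(-48, M(-12)) = -11*(-113) - (5 - 1*(-12)) = 1243 - (5 + 12) = 1243 - 1*17 = 1243 - 17 = 1226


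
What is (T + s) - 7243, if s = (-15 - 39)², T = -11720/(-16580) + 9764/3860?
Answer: -3458946016/799985 ≈ -4323.8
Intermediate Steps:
T = 2589079/799985 (T = -11720*(-1/16580) + 9764*(1/3860) = 586/829 + 2441/965 = 2589079/799985 ≈ 3.2364)
s = 2916 (s = (-54)² = 2916)
(T + s) - 7243 = (2589079/799985 + 2916) - 7243 = 2335345339/799985 - 7243 = -3458946016/799985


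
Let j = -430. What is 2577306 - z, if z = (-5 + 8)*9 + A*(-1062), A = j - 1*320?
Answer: 1780779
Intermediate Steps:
A = -750 (A = -430 - 1*320 = -430 - 320 = -750)
z = 796527 (z = (-5 + 8)*9 - 750*(-1062) = 3*9 + 796500 = 27 + 796500 = 796527)
2577306 - z = 2577306 - 1*796527 = 2577306 - 796527 = 1780779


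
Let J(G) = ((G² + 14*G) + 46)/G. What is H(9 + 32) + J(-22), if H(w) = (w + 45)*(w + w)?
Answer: 77461/11 ≈ 7041.9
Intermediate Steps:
J(G) = (46 + G² + 14*G)/G
H(w) = 2*w*(45 + w) (H(w) = (45 + w)*(2*w) = 2*w*(45 + w))
H(9 + 32) + J(-22) = 2*(9 + 32)*(45 + (9 + 32)) + (14 - 22 + 46/(-22)) = 2*41*(45 + 41) + (14 - 22 + 46*(-1/22)) = 2*41*86 + (14 - 22 - 23/11) = 7052 - 111/11 = 77461/11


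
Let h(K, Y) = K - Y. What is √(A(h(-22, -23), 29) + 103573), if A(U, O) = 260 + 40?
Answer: √103873 ≈ 322.29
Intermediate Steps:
A(U, O) = 300
√(A(h(-22, -23), 29) + 103573) = √(300 + 103573) = √103873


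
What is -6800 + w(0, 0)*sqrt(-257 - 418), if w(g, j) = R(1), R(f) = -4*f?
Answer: -6800 - 60*I*sqrt(3) ≈ -6800.0 - 103.92*I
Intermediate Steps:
w(g, j) = -4 (w(g, j) = -4*1 = -4)
-6800 + w(0, 0)*sqrt(-257 - 418) = -6800 - 4*sqrt(-257 - 418) = -6800 - 60*I*sqrt(3)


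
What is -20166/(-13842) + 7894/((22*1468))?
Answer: 63379157/37253436 ≈ 1.7013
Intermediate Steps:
-20166/(-13842) + 7894/((22*1468)) = -20166*(-1/13842) + 7894/32296 = 3361/2307 + 7894*(1/32296) = 3361/2307 + 3947/16148 = 63379157/37253436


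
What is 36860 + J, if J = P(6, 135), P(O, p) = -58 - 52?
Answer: 36750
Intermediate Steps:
P(O, p) = -110
J = -110
36860 + J = 36860 - 110 = 36750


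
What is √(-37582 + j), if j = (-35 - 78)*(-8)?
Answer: I*√36678 ≈ 191.52*I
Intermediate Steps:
j = 904 (j = -113*(-8) = 904)
√(-37582 + j) = √(-37582 + 904) = √(-36678) = I*√36678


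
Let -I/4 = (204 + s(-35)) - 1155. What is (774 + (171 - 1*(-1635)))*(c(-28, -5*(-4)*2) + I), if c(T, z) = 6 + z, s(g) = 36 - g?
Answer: 9200280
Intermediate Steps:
I = 3520 (I = -4*((204 + (36 - 1*(-35))) - 1155) = -4*((204 + (36 + 35)) - 1155) = -4*((204 + 71) - 1155) = -4*(275 - 1155) = -4*(-880) = 3520)
(774 + (171 - 1*(-1635)))*(c(-28, -5*(-4)*2) + I) = (774 + (171 - 1*(-1635)))*((6 - 5*(-4)*2) + 3520) = (774 + (171 + 1635))*((6 + 20*2) + 3520) = (774 + 1806)*((6 + 40) + 3520) = 2580*(46 + 3520) = 2580*3566 = 9200280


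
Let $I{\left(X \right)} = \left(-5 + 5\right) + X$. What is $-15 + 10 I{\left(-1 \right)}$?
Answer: $-25$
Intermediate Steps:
$I{\left(X \right)} = X$ ($I{\left(X \right)} = 0 + X = X$)
$-15 + 10 I{\left(-1 \right)} = -15 + 10 \left(-1\right) = -15 - 10 = -25$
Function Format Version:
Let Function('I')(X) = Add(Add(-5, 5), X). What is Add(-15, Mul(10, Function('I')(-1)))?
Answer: -25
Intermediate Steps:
Function('I')(X) = X (Function('I')(X) = Add(0, X) = X)
Add(-15, Mul(10, Function('I')(-1))) = Add(-15, Mul(10, -1)) = Add(-15, -10) = -25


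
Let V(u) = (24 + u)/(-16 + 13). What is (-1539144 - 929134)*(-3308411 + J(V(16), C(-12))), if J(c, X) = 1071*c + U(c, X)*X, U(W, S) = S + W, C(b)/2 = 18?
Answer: 8199310981250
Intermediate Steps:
C(b) = 36 (C(b) = 2*18 = 36)
V(u) = -8 - u/3 (V(u) = (24 + u)/(-3) = (24 + u)*(-⅓) = -8 - u/3)
J(c, X) = 1071*c + X*(X + c) (J(c, X) = 1071*c + (X + c)*X = 1071*c + X*(X + c))
(-1539144 - 929134)*(-3308411 + J(V(16), C(-12))) = (-1539144 - 929134)*(-3308411 + (1071*(-8 - ⅓*16) + 36*(36 + (-8 - ⅓*16)))) = -2468278*(-3308411 + (1071*(-8 - 16/3) + 36*(36 + (-8 - 16/3)))) = -2468278*(-3308411 + (1071*(-40/3) + 36*(36 - 40/3))) = -2468278*(-3308411 + (-14280 + 36*(68/3))) = -2468278*(-3308411 + (-14280 + 816)) = -2468278*(-3308411 - 13464) = -2468278*(-3321875) = 8199310981250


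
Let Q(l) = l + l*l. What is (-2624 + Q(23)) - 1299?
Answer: -3371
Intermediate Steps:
Q(l) = l + l²
(-2624 + Q(23)) - 1299 = (-2624 + 23*(1 + 23)) - 1299 = (-2624 + 23*24) - 1299 = (-2624 + 552) - 1299 = -2072 - 1299 = -3371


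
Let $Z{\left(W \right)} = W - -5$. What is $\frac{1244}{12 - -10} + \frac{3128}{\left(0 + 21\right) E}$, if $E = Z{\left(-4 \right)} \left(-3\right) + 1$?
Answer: $- \frac{4142}{231} \approx -17.931$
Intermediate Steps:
$Z{\left(W \right)} = 5 + W$ ($Z{\left(W \right)} = W + 5 = 5 + W$)
$E = -2$ ($E = \left(5 - 4\right) \left(-3\right) + 1 = 1 \left(-3\right) + 1 = -3 + 1 = -2$)
$\frac{1244}{12 - -10} + \frac{3128}{\left(0 + 21\right) E} = \frac{1244}{12 - -10} + \frac{3128}{\left(0 + 21\right) \left(-2\right)} = \frac{1244}{12 + 10} + \frac{3128}{21 \left(-2\right)} = \frac{1244}{22} + \frac{3128}{-42} = 1244 \cdot \frac{1}{22} + 3128 \left(- \frac{1}{42}\right) = \frac{622}{11} - \frac{1564}{21} = - \frac{4142}{231}$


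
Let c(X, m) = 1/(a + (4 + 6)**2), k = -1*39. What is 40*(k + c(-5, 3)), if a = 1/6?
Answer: -937320/601 ≈ -1559.6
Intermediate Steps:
k = -39
a = 1/6 ≈ 0.16667
c(X, m) = 6/601 (c(X, m) = 1/(1/6 + (4 + 6)**2) = 1/(1/6 + 10**2) = 1/(1/6 + 100) = 1/(601/6) = 6/601)
40*(k + c(-5, 3)) = 40*(-39 + 6/601) = 40*(-23433/601) = -937320/601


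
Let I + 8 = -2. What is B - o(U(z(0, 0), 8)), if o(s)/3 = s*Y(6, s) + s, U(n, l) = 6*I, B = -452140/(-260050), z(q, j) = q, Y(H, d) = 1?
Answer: 9407014/26005 ≈ 361.74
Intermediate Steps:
I = -10 (I = -8 - 2 = -10)
B = 45214/26005 (B = -452140*(-1/260050) = 45214/26005 ≈ 1.7387)
U(n, l) = -60 (U(n, l) = 6*(-10) = -60)
o(s) = 6*s (o(s) = 3*(s*1 + s) = 3*(s + s) = 3*(2*s) = 6*s)
B - o(U(z(0, 0), 8)) = 45214/26005 - 6*(-60) = 45214/26005 - 1*(-360) = 45214/26005 + 360 = 9407014/26005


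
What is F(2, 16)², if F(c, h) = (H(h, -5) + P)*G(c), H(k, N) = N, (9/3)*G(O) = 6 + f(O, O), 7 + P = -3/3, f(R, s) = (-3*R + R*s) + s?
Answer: 676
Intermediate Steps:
f(R, s) = s - 3*R + R*s
P = -8 (P = -7 - 3/3 = -7 - 3*⅓ = -7 - 1 = -8)
G(O) = 2 - 2*O/3 + O²/3 (G(O) = (6 + (O - 3*O + O*O))/3 = (6 + (O - 3*O + O²))/3 = (6 + (O² - 2*O))/3 = (6 + O² - 2*O)/3 = 2 - 2*O/3 + O²/3)
F(c, h) = -26 - 13*c²/3 + 26*c/3 (F(c, h) = (-5 - 8)*(2 - 2*c/3 + c²/3) = -13*(2 - 2*c/3 + c²/3) = -26 - 13*c²/3 + 26*c/3)
F(2, 16)² = (-26 - 13/3*2² + (26/3)*2)² = (-26 - 13/3*4 + 52/3)² = (-26 - 52/3 + 52/3)² = (-26)² = 676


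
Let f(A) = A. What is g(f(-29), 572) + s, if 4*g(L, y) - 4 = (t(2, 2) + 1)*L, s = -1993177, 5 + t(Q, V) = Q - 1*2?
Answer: -1993147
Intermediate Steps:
t(Q, V) = -7 + Q (t(Q, V) = -5 + (Q - 1*2) = -5 + (Q - 2) = -5 + (-2 + Q) = -7 + Q)
g(L, y) = 1 - L (g(L, y) = 1 + (((-7 + 2) + 1)*L)/4 = 1 + ((-5 + 1)*L)/4 = 1 + (-4*L)/4 = 1 - L)
g(f(-29), 572) + s = (1 - 1*(-29)) - 1993177 = (1 + 29) - 1993177 = 30 - 1993177 = -1993147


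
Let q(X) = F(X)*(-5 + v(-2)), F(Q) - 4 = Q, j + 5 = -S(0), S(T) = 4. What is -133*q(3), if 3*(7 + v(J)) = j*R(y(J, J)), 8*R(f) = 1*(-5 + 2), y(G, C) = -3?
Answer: 80997/8 ≈ 10125.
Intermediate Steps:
R(f) = -3/8 (R(f) = (1*(-5 + 2))/8 = (1*(-3))/8 = (⅛)*(-3) = -3/8)
j = -9 (j = -5 - 1*4 = -5 - 4 = -9)
F(Q) = 4 + Q
v(J) = -47/8 (v(J) = -7 + (-9*(-3/8))/3 = -7 + (⅓)*(27/8) = -7 + 9/8 = -47/8)
q(X) = -87/2 - 87*X/8 (q(X) = (4 + X)*(-5 - 47/8) = (4 + X)*(-87/8) = -87/2 - 87*X/8)
-133*q(3) = -133*(-87/2 - 87/8*3) = -133*(-87/2 - 261/8) = -133*(-609/8) = 80997/8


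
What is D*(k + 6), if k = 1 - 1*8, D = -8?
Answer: 8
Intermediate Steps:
k = -7 (k = 1 - 8 = -7)
D*(k + 6) = -8*(-7 + 6) = -8*(-1) = 8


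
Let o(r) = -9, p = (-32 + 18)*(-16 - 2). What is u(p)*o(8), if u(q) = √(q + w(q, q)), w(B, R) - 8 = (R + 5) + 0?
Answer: -9*√517 ≈ -204.64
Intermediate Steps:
p = 252 (p = -14*(-18) = 252)
w(B, R) = 13 + R (w(B, R) = 8 + ((R + 5) + 0) = 8 + ((5 + R) + 0) = 8 + (5 + R) = 13 + R)
u(q) = √(13 + 2*q) (u(q) = √(q + (13 + q)) = √(13 + 2*q))
u(p)*o(8) = √(13 + 2*252)*(-9) = √(13 + 504)*(-9) = √517*(-9) = -9*√517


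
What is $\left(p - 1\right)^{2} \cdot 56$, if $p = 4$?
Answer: $504$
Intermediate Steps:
$\left(p - 1\right)^{2} \cdot 56 = \left(4 - 1\right)^{2} \cdot 56 = 3^{2} \cdot 56 = 9 \cdot 56 = 504$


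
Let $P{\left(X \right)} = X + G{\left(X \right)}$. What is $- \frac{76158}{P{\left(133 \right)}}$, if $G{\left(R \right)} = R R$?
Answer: $- \frac{38079}{8911} \approx -4.2733$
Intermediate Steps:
$G{\left(R \right)} = R^{2}$
$P{\left(X \right)} = X + X^{2}$
$- \frac{76158}{P{\left(133 \right)}} = - \frac{76158}{133 \left(1 + 133\right)} = - \frac{76158}{133 \cdot 134} = - \frac{76158}{17822} = \left(-76158\right) \frac{1}{17822} = - \frac{38079}{8911}$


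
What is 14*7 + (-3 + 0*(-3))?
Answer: 95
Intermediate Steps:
14*7 + (-3 + 0*(-3)) = 98 + (-3 + 0) = 98 - 3 = 95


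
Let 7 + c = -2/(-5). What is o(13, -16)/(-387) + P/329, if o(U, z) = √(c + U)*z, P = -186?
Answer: -186/329 + 64*√10/1935 ≈ -0.46076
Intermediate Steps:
c = -33/5 (c = -7 - 2/(-5) = -7 - 2*(-⅕) = -7 + ⅖ = -33/5 ≈ -6.6000)
o(U, z) = z*√(-33/5 + U) (o(U, z) = √(-33/5 + U)*z = z*√(-33/5 + U))
o(13, -16)/(-387) + P/329 = ((⅕)*(-16)*√(-165 + 25*13))/(-387) - 186/329 = ((⅕)*(-16)*√(-165 + 325))*(-1/387) - 186*1/329 = ((⅕)*(-16)*√160)*(-1/387) - 186/329 = ((⅕)*(-16)*(4*√10))*(-1/387) - 186/329 = -64*√10/5*(-1/387) - 186/329 = 64*√10/1935 - 186/329 = -186/329 + 64*√10/1935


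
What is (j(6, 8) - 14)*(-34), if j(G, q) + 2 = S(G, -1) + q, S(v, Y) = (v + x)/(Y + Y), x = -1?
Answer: 357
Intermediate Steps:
S(v, Y) = (-1 + v)/(2*Y) (S(v, Y) = (v - 1)/(Y + Y) = (-1 + v)/((2*Y)) = (-1 + v)*(1/(2*Y)) = (-1 + v)/(2*Y))
j(G, q) = -3/2 + q - G/2 (j(G, q) = -2 + ((1/2)*(-1 + G)/(-1) + q) = -2 + ((1/2)*(-1)*(-1 + G) + q) = -2 + ((1/2 - G/2) + q) = -2 + (1/2 + q - G/2) = -3/2 + q - G/2)
(j(6, 8) - 14)*(-34) = ((-3/2 + 8 - 1/2*6) - 14)*(-34) = ((-3/2 + 8 - 3) - 14)*(-34) = (7/2 - 14)*(-34) = -21/2*(-34) = 357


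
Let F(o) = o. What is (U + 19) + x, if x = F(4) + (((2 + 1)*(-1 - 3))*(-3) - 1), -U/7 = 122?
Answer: -796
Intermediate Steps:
U = -854 (U = -7*122 = -854)
x = 39 (x = 4 + (((2 + 1)*(-1 - 3))*(-3) - 1) = 4 + ((3*(-4))*(-3) - 1) = 4 + (-12*(-3) - 1) = 4 + (36 - 1) = 4 + 35 = 39)
(U + 19) + x = (-854 + 19) + 39 = -835 + 39 = -796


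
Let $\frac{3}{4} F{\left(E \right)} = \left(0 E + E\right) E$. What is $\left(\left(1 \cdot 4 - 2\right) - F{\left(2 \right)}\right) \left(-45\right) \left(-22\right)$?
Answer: $-3300$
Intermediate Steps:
$F{\left(E \right)} = \frac{4 E^{2}}{3}$ ($F{\left(E \right)} = \frac{4 \left(0 E + E\right) E}{3} = \frac{4 \left(0 + E\right) E}{3} = \frac{4 E E}{3} = \frac{4 E^{2}}{3}$)
$\left(\left(1 \cdot 4 - 2\right) - F{\left(2 \right)}\right) \left(-45\right) \left(-22\right) = \left(\left(1 \cdot 4 - 2\right) - \frac{4 \cdot 2^{2}}{3}\right) \left(-45\right) \left(-22\right) = \left(\left(4 - 2\right) - \frac{4}{3} \cdot 4\right) \left(-45\right) \left(-22\right) = \left(2 - \frac{16}{3}\right) \left(-45\right) \left(-22\right) = \left(- \frac{10}{3}\right) \left(-45\right) \left(-22\right) = 150 \left(-22\right) = -3300$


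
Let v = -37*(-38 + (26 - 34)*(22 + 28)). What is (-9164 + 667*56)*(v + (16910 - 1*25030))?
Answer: 227928168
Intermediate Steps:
v = 16206 (v = -37*(-38 - 8*50) = -37*(-38 - 400) = -37*(-438) = 16206)
(-9164 + 667*56)*(v + (16910 - 1*25030)) = (-9164 + 667*56)*(16206 + (16910 - 1*25030)) = (-9164 + 37352)*(16206 + (16910 - 25030)) = 28188*(16206 - 8120) = 28188*8086 = 227928168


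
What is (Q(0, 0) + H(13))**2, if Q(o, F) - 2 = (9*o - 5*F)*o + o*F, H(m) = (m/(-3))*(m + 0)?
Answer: 26569/9 ≈ 2952.1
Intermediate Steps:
H(m) = -m**2/3 (H(m) = (m*(-1/3))*m = (-m/3)*m = -m**2/3)
Q(o, F) = 2 + F*o + o*(-5*F + 9*o) (Q(o, F) = 2 + ((9*o - 5*F)*o + o*F) = 2 + ((-5*F + 9*o)*o + F*o) = 2 + (o*(-5*F + 9*o) + F*o) = 2 + (F*o + o*(-5*F + 9*o)) = 2 + F*o + o*(-5*F + 9*o))
(Q(0, 0) + H(13))**2 = ((2 + 9*0**2 - 4*0*0) - 1/3*13**2)**2 = ((2 + 9*0 + 0) - 1/3*169)**2 = ((2 + 0 + 0) - 169/3)**2 = (2 - 169/3)**2 = (-163/3)**2 = 26569/9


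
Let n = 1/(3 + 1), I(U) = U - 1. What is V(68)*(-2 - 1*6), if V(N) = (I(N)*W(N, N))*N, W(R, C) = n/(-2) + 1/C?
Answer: 4020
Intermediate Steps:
I(U) = -1 + U
n = 1/4 ≈ 0.25000
W(R, C) = -1/8 + 1/C (W(R, C) = (1/4)/(-2) + 1/C = (1/4)*(-1/2) + 1/C = -1/8 + 1/C)
V(N) = (-1 + N)*(8 - N)/8 (V(N) = ((-1 + N)*((8 - N)/(8*N)))*N = ((-1 + N)*(8 - N)/(8*N))*N = (-1 + N)*(8 - N)/8)
V(68)*(-2 - 1*6) = (-(-1 + 68)*(-8 + 68)/8)*(-2 - 1*6) = (-1/8*67*60)*(-2 - 6) = -1005/2*(-8) = 4020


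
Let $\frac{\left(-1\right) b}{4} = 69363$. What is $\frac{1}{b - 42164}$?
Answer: $- \frac{1}{319616} \approx -3.1288 \cdot 10^{-6}$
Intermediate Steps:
$b = -277452$ ($b = \left(-4\right) 69363 = -277452$)
$\frac{1}{b - 42164} = \frac{1}{-277452 - 42164} = \frac{1}{-319616} = - \frac{1}{319616}$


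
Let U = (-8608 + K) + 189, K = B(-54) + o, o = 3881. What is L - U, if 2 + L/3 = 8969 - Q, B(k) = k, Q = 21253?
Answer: -32266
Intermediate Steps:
K = 3827 (K = -54 + 3881 = 3827)
L = -36858 (L = -6 + 3*(8969 - 1*21253) = -6 + 3*(8969 - 21253) = -6 + 3*(-12284) = -6 - 36852 = -36858)
U = -4592 (U = (-8608 + 3827) + 189 = -4781 + 189 = -4592)
L - U = -36858 - 1*(-4592) = -36858 + 4592 = -32266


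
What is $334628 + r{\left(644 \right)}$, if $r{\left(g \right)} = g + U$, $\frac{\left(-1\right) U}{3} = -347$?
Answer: $336313$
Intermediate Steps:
$U = 1041$ ($U = \left(-3\right) \left(-347\right) = 1041$)
$r{\left(g \right)} = 1041 + g$ ($r{\left(g \right)} = g + 1041 = 1041 + g$)
$334628 + r{\left(644 \right)} = 334628 + \left(1041 + 644\right) = 334628 + 1685 = 336313$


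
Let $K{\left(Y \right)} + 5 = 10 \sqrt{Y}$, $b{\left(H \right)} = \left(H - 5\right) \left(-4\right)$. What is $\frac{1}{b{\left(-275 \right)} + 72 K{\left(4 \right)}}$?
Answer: $\frac{1}{2200} \approx 0.00045455$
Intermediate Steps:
$b{\left(H \right)} = 20 - 4 H$ ($b{\left(H \right)} = \left(-5 + H\right) \left(-4\right) = 20 - 4 H$)
$K{\left(Y \right)} = -5 + 10 \sqrt{Y}$
$\frac{1}{b{\left(-275 \right)} + 72 K{\left(4 \right)}} = \frac{1}{\left(20 - -1100\right) + 72 \left(-5 + 10 \sqrt{4}\right)} = \frac{1}{\left(20 + 1100\right) + 72 \left(-5 + 10 \cdot 2\right)} = \frac{1}{1120 + 72 \left(-5 + 20\right)} = \frac{1}{1120 + 72 \cdot 15} = \frac{1}{1120 + 1080} = \frac{1}{2200}$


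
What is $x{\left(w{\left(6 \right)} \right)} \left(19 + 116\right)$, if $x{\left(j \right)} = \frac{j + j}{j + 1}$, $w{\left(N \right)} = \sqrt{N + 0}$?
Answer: $324 - 54 \sqrt{6} \approx 191.73$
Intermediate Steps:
$w{\left(N \right)} = \sqrt{N}$
$x{\left(j \right)} = \frac{2 j}{1 + j}$
$x{\left(w{\left(6 \right)} \right)} \left(19 + 116\right) = \frac{2 \sqrt{6}}{1 + \sqrt{6}} \left(19 + 116\right) = \frac{2 \sqrt{6}}{1 + \sqrt{6}} \cdot 135 = \frac{270 \sqrt{6}}{1 + \sqrt{6}}$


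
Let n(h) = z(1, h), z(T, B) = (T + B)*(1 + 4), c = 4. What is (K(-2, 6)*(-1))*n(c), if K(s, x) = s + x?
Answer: -100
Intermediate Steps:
z(T, B) = 5*B + 5*T (z(T, B) = (B + T)*5 = 5*B + 5*T)
n(h) = 5 + 5*h (n(h) = 5*h + 5*1 = 5*h + 5 = 5 + 5*h)
(K(-2, 6)*(-1))*n(c) = ((-2 + 6)*(-1))*(5 + 5*4) = (4*(-1))*(5 + 20) = -4*25 = -100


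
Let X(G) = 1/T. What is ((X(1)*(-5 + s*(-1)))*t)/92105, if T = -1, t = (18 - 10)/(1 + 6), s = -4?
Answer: 8/644735 ≈ 1.2408e-5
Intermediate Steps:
t = 8/7 ≈ 1.1429
X(G) = -1 (X(G) = 1/(-1) = -1)
((X(1)*(-5 + s*(-1)))*t)/92105 = (-(-5 - 4*(-1))*(8/7))/92105 = (-(-5 + 4)*(8/7))*(1/92105) = (-1*(-1)*(8/7))*(1/92105) = (1*(8/7))*(1/92105) = (8/7)*(1/92105) = 8/644735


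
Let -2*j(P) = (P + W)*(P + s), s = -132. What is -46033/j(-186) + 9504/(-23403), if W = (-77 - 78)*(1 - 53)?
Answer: -4325331721/9766586766 ≈ -0.44287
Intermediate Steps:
W = 8060 (W = -155*(-52) = 8060)
j(P) = -(-132 + P)*(8060 + P)/2 (j(P) = -(P + 8060)*(P - 132)/2 = -(8060 + P)*(-132 + P)/2 = -(-132 + P)*(8060 + P)/2)
-46033/j(-186) + 9504/(-23403) = -46033/(531960 - 3964*(-186) - ½*(-186)²) + 9504/(-23403) = -46033/(531960 + 737304 - ½*34596) + 9504*(-1/23403) = -46033/(531960 + 737304 - 17298) - 3168/7801 = -46033/1251966 - 3168/7801 = -4325331721/9766586766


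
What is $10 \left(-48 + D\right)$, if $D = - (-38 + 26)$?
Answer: $-360$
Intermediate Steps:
$D = 12$ ($D = \left(-1\right) \left(-12\right) = 12$)
$10 \left(-48 + D\right) = 10 \left(-48 + 12\right) = 10 \left(-36\right) = -360$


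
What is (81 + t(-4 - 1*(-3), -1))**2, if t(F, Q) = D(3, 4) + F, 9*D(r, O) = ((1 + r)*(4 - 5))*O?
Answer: 495616/81 ≈ 6118.7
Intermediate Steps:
D(r, O) = O*(-1 - r)/9 (D(r, O) = (((1 + r)*(4 - 5))*O)/9 = (((1 + r)*(-1))*O)/9 = ((-1 - r)*O)/9 = (O*(-1 - r))/9 = O*(-1 - r)/9)
t(F, Q) = -16/9 + F (t(F, Q) = -1/9*4*(1 + 3) + F = -1/9*4*4 + F = -16/9 + F)
(81 + t(-4 - 1*(-3), -1))**2 = (81 + (-16/9 + (-4 - 1*(-3))))**2 = (81 + (-16/9 + (-4 + 3)))**2 = (81 + (-16/9 - 1))**2 = (81 - 25/9)**2 = (704/9)**2 = 495616/81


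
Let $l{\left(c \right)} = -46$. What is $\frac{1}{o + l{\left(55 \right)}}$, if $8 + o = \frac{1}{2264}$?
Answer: $- \frac{2264}{122255} \approx -0.018519$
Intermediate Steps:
$o = - \frac{18111}{2264}$ ($o = -8 + \frac{1}{2264} = - \frac{18111}{2264} \approx -7.9996$)
$\frac{1}{o + l{\left(55 \right)}} = \frac{1}{- \frac{18111}{2264} - 46} = \frac{1}{- \frac{122255}{2264}} = - \frac{2264}{122255}$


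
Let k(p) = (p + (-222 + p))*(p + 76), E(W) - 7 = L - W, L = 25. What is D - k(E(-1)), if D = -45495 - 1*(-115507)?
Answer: 87016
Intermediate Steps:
E(W) = 32 - W (E(W) = 7 + (25 - W) = 32 - W)
D = 70012 (D = -45495 + 115507 = 70012)
k(p) = (-222 + 2*p)*(76 + p)
D - k(E(-1)) = 70012 - (-16872 - 70*(32 - 1*(-1)) + 2*(32 - 1*(-1))²) = 70012 - (-16872 - 70*(32 + 1) + 2*(32 + 1)²) = 70012 - (-16872 - 70*33 + 2*33²) = 70012 - (-16872 - 2310 + 2*1089) = 70012 - (-16872 - 2310 + 2178) = 70012 - 1*(-17004) = 70012 + 17004 = 87016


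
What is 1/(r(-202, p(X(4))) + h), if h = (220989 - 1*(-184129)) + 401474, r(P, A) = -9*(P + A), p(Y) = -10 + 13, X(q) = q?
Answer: 1/808383 ≈ 1.2370e-6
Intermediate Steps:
p(Y) = 3
r(P, A) = -9*A - 9*P (r(P, A) = -9*(A + P) = -9*A - 9*P)
h = 806592 (h = (220989 + 184129) + 401474 = 405118 + 401474 = 806592)
1/(r(-202, p(X(4))) + h) = 1/((-9*3 - 9*(-202)) + 806592) = 1/((-27 + 1818) + 806592) = 1/(1791 + 806592) = 1/808383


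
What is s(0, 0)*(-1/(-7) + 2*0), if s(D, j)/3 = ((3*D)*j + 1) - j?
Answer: 3/7 ≈ 0.42857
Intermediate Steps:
s(D, j) = 3 - 3*j + 9*D*j (s(D, j) = 3*(((3*D)*j + 1) - j) = 3*((3*D*j + 1) - j) = 3*((1 + 3*D*j) - j) = 3*(1 - j + 3*D*j) = 3 - 3*j + 9*D*j)
s(0, 0)*(-1/(-7) + 2*0) = (3 - 3*0 + 9*0*0)*(-1/(-7) + 2*0) = (3 + 0 + 0)*(-1*(-1/7) + 0) = 3*(1/7 + 0) = 3*(1/7) = 3/7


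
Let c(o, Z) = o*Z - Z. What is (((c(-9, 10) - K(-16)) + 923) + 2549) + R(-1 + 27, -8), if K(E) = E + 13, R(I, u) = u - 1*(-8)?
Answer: 3375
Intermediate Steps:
R(I, u) = 8 + u (R(I, u) = u + 8 = 8 + u)
K(E) = 13 + E
c(o, Z) = -Z + Z*o (c(o, Z) = Z*o - Z = -Z + Z*o)
(((c(-9, 10) - K(-16)) + 923) + 2549) + R(-1 + 27, -8) = (((10*(-1 - 9) - (13 - 16)) + 923) + 2549) + (8 - 8) = (((10*(-10) - 1*(-3)) + 923) + 2549) + 0 = (((-100 + 3) + 923) + 2549) + 0 = ((-97 + 923) + 2549) + 0 = (826 + 2549) + 0 = 3375 + 0 = 3375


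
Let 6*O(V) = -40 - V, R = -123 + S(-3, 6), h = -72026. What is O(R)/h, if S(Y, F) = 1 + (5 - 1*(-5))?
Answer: -6/36013 ≈ -0.00016661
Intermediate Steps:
S(Y, F) = 11 (S(Y, F) = 1 + (5 + 5) = 1 + 10 = 11)
R = -112 (R = -123 + 11 = -112)
O(V) = -20/3 - V/6 (O(V) = (-40 - V)/6 = -20/3 - V/6)
O(R)/h = (-20/3 - ⅙*(-112))/(-72026) = (-20/3 + 56/3)*(-1/72026) = 12*(-1/72026) = -6/36013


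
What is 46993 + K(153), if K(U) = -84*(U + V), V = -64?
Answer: 39517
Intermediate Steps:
K(U) = 5376 - 84*U (K(U) = -84*(U - 64) = -84*(-64 + U) = 5376 - 84*U)
46993 + K(153) = 46993 + (5376 - 84*153) = 46993 + (5376 - 12852) = 46993 - 7476 = 39517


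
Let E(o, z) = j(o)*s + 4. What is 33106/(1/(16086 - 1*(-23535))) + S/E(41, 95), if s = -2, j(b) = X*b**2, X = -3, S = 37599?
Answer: 13234980651939/10090 ≈ 1.3117e+9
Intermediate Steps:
j(b) = -3*b**2
E(o, z) = 4 + 6*o**2 (E(o, z) = -3*o**2*(-2) + 4 = 6*o**2 + 4 = 4 + 6*o**2)
33106/(1/(16086 - 1*(-23535))) + S/E(41, 95) = 33106/(1/(16086 - 1*(-23535))) + 37599/(4 + 6*41**2) = 33106/(1/(16086 + 23535)) + 37599/(4 + 6*1681) = 33106/(1/39621) + 37599/(4 + 10086) = 33106/(1/39621) + 37599/10090 = 33106*39621 + 37599*(1/10090) = 1311692826 + 37599/10090 = 13234980651939/10090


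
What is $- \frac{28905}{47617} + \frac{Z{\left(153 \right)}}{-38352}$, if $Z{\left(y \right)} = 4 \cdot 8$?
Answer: $- \frac{240071}{394941} \approx -0.60787$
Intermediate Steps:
$Z{\left(y \right)} = 32$
$- \frac{28905}{47617} + \frac{Z{\left(153 \right)}}{-38352} = - \frac{28905}{47617} + \frac{32}{-38352} = \left(-28905\right) \frac{1}{47617} + 32 \left(- \frac{1}{38352}\right) = - \frac{28905}{47617} - \frac{2}{2397} = - \frac{240071}{394941}$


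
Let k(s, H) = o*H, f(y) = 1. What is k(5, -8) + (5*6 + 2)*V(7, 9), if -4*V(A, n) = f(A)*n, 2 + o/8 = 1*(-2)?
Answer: 184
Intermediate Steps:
o = -32 (o = -16 + 8*(1*(-2)) = -16 + 8*(-2) = -16 - 16 = -32)
k(s, H) = -32*H
V(A, n) = -n/4
k(5, -8) + (5*6 + 2)*V(7, 9) = -32*(-8) + (5*6 + 2)*(-¼*9) = 256 + (30 + 2)*(-9/4) = 256 + 32*(-9/4) = 256 - 72 = 184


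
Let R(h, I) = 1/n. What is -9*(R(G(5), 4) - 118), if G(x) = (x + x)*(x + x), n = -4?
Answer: 4257/4 ≈ 1064.3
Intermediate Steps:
G(x) = 4*x**2 (G(x) = (2*x)*(2*x) = 4*x**2)
R(h, I) = -1/4 (R(h, I) = 1/(-4) = -1/4)
-9*(R(G(5), 4) - 118) = -9*(-1/4 - 118) = -9*(-473/4) = 4257/4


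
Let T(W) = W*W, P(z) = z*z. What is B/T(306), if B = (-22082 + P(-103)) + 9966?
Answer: -1507/93636 ≈ -0.016094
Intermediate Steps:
P(z) = z²
B = -1507 (B = (-22082 + (-103)²) + 9966 = (-22082 + 10609) + 9966 = -11473 + 9966 = -1507)
T(W) = W²
B/T(306) = -1507/(306²) = -1507/93636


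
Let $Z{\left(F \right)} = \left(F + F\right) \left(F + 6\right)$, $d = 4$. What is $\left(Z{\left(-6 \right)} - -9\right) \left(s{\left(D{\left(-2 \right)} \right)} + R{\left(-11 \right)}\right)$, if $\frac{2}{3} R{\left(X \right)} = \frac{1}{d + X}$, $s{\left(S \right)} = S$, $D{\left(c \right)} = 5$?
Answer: $\frac{603}{14} \approx 43.071$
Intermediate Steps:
$Z{\left(F \right)} = 2 F \left(6 + F\right)$
$R{\left(X \right)} = \frac{3}{2 \left(4 + X\right)}$
$\left(Z{\left(-6 \right)} - -9\right) \left(s{\left(D{\left(-2 \right)} \right)} + R{\left(-11 \right)}\right) = \left(2 \left(-6\right) \left(6 - 6\right) - -9\right) \left(5 + \frac{3}{2 \left(4 - 11\right)}\right) = \left(2 \left(-6\right) 0 + 9\right) \left(5 + \frac{3}{2 \left(-7\right)}\right) = \left(0 + 9\right) \left(5 + \frac{3}{2} \left(- \frac{1}{7}\right)\right) = 9 \left(5 - \frac{3}{14}\right) = 9 \cdot \frac{67}{14} = \frac{603}{14}$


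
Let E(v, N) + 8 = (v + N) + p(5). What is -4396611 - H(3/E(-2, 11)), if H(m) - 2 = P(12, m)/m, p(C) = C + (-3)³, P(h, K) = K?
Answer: -4396614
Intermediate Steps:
p(C) = -27 + C (p(C) = C - 27 = -27 + C)
E(v, N) = -30 + N + v (E(v, N) = -8 + ((v + N) + (-27 + 5)) = -8 + ((N + v) - 22) = -8 + (-22 + N + v) = -30 + N + v)
H(m) = 3 (H(m) = 2 + m/m = 2 + 1 = 3)
-4396611 - H(3/E(-2, 11)) = -4396611 - 1*3 = -4396611 - 3 = -4396614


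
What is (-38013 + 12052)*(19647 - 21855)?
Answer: 57321888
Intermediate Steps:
(-38013 + 12052)*(19647 - 21855) = -25961*(-2208) = 57321888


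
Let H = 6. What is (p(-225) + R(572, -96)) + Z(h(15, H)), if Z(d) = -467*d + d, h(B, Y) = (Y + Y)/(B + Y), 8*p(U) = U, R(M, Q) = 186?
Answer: -6071/56 ≈ -108.41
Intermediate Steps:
p(U) = U/8
h(B, Y) = 2*Y/(B + Y) (h(B, Y) = (2*Y)/(B + Y) = 2*Y/(B + Y))
Z(d) = -466*d
(p(-225) + R(572, -96)) + Z(h(15, H)) = ((1/8)*(-225) + 186) - 932*6/(15 + 6) = (-225/8 + 186) - 932*6/21 = 1263/8 - 932*6/21 = 1263/8 - 466*4/7 = 1263/8 - 1864/7 = -6071/56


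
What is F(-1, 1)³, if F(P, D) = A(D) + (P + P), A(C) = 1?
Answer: -1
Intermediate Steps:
F(P, D) = 1 + 2*P (F(P, D) = 1 + (P + P) = 1 + 2*P)
F(-1, 1)³ = (1 + 2*(-1))³ = (1 - 2)³ = (-1)³ = -1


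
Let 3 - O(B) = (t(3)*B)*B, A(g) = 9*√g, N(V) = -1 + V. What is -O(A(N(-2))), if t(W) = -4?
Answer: 969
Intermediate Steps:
O(B) = 3 + 4*B² (O(B) = 3 - (-4*B)*B = 3 - (-4)*B² = 3 + 4*B²)
-O(A(N(-2))) = -(3 + 4*(9*√(-1 - 2))²) = -(3 + 4*(9*√(-3))²) = -(3 + 4*(9*(I*√3))²) = -(3 + 4*(9*I*√3)²) = -(3 + 4*(-243)) = -(3 - 972) = -1*(-969) = 969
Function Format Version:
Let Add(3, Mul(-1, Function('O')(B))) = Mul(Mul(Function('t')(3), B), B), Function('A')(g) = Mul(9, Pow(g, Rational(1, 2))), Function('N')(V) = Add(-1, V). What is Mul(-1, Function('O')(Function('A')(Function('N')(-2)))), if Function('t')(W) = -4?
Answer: 969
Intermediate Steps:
Function('O')(B) = Add(3, Mul(4, Pow(B, 2))) (Function('O')(B) = Add(3, Mul(-1, Mul(Mul(-4, B), B))) = Add(3, Mul(-1, Mul(-4, Pow(B, 2)))) = Add(3, Mul(4, Pow(B, 2))))
Mul(-1, Function('O')(Function('A')(Function('N')(-2)))) = Mul(-1, Add(3, Mul(4, Pow(Mul(9, Pow(Add(-1, -2), Rational(1, 2))), 2)))) = Mul(-1, Add(3, Mul(4, Pow(Mul(9, Pow(-3, Rational(1, 2))), 2)))) = Mul(-1, Add(3, Mul(4, Pow(Mul(9, Mul(I, Pow(3, Rational(1, 2)))), 2)))) = Mul(-1, Add(3, Mul(4, Pow(Mul(9, I, Pow(3, Rational(1, 2))), 2)))) = Mul(-1, Add(3, Mul(4, -243))) = Mul(-1, Add(3, -972)) = Mul(-1, -969) = 969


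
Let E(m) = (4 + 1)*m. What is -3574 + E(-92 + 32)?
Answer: -3874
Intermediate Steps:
E(m) = 5*m
-3574 + E(-92 + 32) = -3574 + 5*(-92 + 32) = -3574 + 5*(-60) = -3574 - 300 = -3874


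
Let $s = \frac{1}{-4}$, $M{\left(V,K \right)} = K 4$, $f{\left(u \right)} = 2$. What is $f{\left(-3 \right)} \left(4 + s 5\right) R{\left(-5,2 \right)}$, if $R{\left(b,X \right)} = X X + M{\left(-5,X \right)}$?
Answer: $66$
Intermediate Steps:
$M{\left(V,K \right)} = 4 K$
$s = - \frac{1}{4} \approx -0.25$
$R{\left(b,X \right)} = X^{2} + 4 X$ ($R{\left(b,X \right)} = X X + 4 X = X^{2} + 4 X$)
$f{\left(-3 \right)} \left(4 + s 5\right) R{\left(-5,2 \right)} = 2 \left(4 - \frac{5}{4}\right) 2 \left(4 + 2\right) = 2 \left(4 - \frac{5}{4}\right) 2 \cdot 6 = 2 \cdot \frac{11}{4} \cdot 12 = \frac{11}{2} \cdot 12 = 66$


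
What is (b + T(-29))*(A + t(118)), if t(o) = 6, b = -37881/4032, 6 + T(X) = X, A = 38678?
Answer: -192346519/112 ≈ -1.7174e+6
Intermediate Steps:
T(X) = -6 + X
b = -4209/448 (b = -37881*1/4032 = -4209/448 ≈ -9.3951)
(b + T(-29))*(A + t(118)) = (-4209/448 + (-6 - 29))*(38678 + 6) = (-4209/448 - 35)*38684 = -19889/448*38684 = -192346519/112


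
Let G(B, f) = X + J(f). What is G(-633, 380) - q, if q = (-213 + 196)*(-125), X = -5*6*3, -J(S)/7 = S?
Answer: -4875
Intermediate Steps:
J(S) = -7*S
X = -90 (X = -30*3 = -90)
G(B, f) = -90 - 7*f
q = 2125 (q = -17*(-125) = 2125)
G(-633, 380) - q = (-90 - 7*380) - 1*2125 = (-90 - 2660) - 2125 = -2750 - 2125 = -4875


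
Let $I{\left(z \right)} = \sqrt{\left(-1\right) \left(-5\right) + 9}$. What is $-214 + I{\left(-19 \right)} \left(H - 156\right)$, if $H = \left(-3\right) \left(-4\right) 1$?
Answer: $-214 - 144 \sqrt{14} \approx -752.8$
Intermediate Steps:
$I{\left(z \right)} = \sqrt{14}$ ($I{\left(z \right)} = \sqrt{5 + 9} = \sqrt{14}$)
$H = 12$ ($H = 12 \cdot 1 = 12$)
$-214 + I{\left(-19 \right)} \left(H - 156\right) = -214 + \sqrt{14} \left(12 - 156\right) = -214 + \sqrt{14} \left(-144\right) = -214 - 144 \sqrt{14}$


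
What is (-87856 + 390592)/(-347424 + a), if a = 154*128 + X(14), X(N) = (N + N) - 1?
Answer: -302736/327685 ≈ -0.92386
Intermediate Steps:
X(N) = -1 + 2*N (X(N) = 2*N - 1 = -1 + 2*N)
a = 19739 (a = 154*128 + (-1 + 2*14) = 19712 + (-1 + 28) = 19712 + 27 = 19739)
(-87856 + 390592)/(-347424 + a) = (-87856 + 390592)/(-347424 + 19739) = 302736/(-327685) = 302736*(-1/327685) = -302736/327685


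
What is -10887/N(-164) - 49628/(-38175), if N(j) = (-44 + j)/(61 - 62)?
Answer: -405288601/7940400 ≈ -51.041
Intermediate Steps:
N(j) = 44 - j (N(j) = (-44 + j)/(-1) = (-44 + j)*(-1) = 44 - j)
-10887/N(-164) - 49628/(-38175) = -10887/(44 - 1*(-164)) - 49628/(-38175) = -10887/(44 + 164) - 49628*(-1/38175) = -10887/208 + 49628/38175 = -405288601/7940400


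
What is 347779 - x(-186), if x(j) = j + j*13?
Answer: 350383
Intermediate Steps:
x(j) = 14*j (x(j) = j + 13*j = 14*j)
347779 - x(-186) = 347779 - 14*(-186) = 347779 - 1*(-2604) = 347779 + 2604 = 350383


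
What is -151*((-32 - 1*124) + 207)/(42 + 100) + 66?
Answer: 1671/142 ≈ 11.768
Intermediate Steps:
-151*((-32 - 1*124) + 207)/(42 + 100) + 66 = -151*((-32 - 124) + 207)/142 + 66 = -151*(-156 + 207)/142 + 66 = -7701/142 + 66 = 1671/142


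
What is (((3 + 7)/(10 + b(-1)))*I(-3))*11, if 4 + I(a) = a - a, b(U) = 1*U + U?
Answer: -55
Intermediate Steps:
b(U) = 2*U (b(U) = U + U = 2*U)
I(a) = -4 (I(a) = -4 + (a - a) = -4 + 0 = -4)
(((3 + 7)/(10 + b(-1)))*I(-3))*11 = (((3 + 7)/(10 + 2*(-1)))*(-4))*11 = ((10/(10 - 2))*(-4))*11 = ((10/8)*(-4))*11 = ((10*(⅛))*(-4))*11 = ((5/4)*(-4))*11 = -5*11 = -55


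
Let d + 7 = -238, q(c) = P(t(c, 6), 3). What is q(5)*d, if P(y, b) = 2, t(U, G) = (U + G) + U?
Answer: -490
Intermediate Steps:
t(U, G) = G + 2*U (t(U, G) = (G + U) + U = G + 2*U)
q(c) = 2
d = -245 (d = -7 - 238 = -245)
q(5)*d = 2*(-245) = -490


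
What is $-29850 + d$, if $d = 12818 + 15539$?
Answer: $-1493$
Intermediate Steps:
$d = 28357$
$-29850 + d = -29850 + 28357 = -1493$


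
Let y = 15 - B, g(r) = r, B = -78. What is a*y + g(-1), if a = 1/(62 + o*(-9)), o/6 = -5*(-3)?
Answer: -841/748 ≈ -1.1243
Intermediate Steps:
o = 90 (o = 6*(-5*(-3)) = 6*15 = 90)
y = 93 (y = 15 - 1*(-78) = 15 + 78 = 93)
a = -1/748 (a = 1/(62 + 90*(-9)) = 1/(62 - 810) = 1/(-748) = -1/748 ≈ -0.0013369)
a*y + g(-1) = -1/748*93 - 1 = -93/748 - 1 = -841/748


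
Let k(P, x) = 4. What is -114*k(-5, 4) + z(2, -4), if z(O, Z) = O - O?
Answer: -456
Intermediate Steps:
z(O, Z) = 0
-114*k(-5, 4) + z(2, -4) = -114*4 + 0 = -456 + 0 = -456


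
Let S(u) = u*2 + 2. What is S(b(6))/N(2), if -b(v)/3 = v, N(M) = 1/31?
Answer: -1054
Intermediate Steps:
N(M) = 1/31
b(v) = -3*v
S(u) = 2 + 2*u (S(u) = 2*u + 2 = 2 + 2*u)
S(b(6))/N(2) = (2 + 2*(-3*6))/(1/31) = (2 + 2*(-18))*31 = (2 - 36)*31 = -34*31 = -1054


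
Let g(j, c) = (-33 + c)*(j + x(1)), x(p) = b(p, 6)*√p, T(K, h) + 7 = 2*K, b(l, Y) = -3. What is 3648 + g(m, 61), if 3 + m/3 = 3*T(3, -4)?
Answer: 3060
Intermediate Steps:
T(K, h) = -7 + 2*K
x(p) = -3*√p
m = -18 (m = -9 + 3*(3*(-7 + 2*3)) = -9 + 3*(3*(-7 + 6)) = -9 + 3*(3*(-1)) = -9 + 3*(-3) = -9 - 9 = -18)
g(j, c) = (-33 + c)*(-3 + j) (g(j, c) = (-33 + c)*(j - 3*√1) = (-33 + c)*(j - 3*1) = (-33 + c)*(j - 3) = (-33 + c)*(-3 + j))
3648 + g(m, 61) = 3648 + (99 - 33*(-18) - 3*61 + 61*(-18)) = 3648 + (99 + 594 - 183 - 1098) = 3648 - 588 = 3060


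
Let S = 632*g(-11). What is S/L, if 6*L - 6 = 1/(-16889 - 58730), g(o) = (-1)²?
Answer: 286747248/453713 ≈ 632.00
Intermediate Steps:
g(o) = 1
S = 632 (S = 632*1 = 632)
L = 453713/453714 (L = 1 + 1/(6*(-16889 - 58730)) = 1 + (⅙)/(-75619) = 1 + (⅙)*(-1/75619) = 1 - 1/453714 = 453713/453714 ≈ 1.0000)
S/L = 632/(453713/453714) = 632*(453714/453713) = 286747248/453713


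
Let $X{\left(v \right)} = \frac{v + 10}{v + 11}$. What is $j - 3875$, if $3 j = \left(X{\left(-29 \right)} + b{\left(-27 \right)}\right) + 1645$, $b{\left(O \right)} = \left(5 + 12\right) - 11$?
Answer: $- \frac{179513}{54} \approx -3324.3$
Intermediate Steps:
$X{\left(v \right)} = \frac{10 + v}{11 + v}$
$b{\left(O \right)} = 6$ ($b{\left(O \right)} = 17 - 11 = 6$)
$j = \frac{29737}{54}$ ($j = \frac{\left(\frac{10 - 29}{11 - 29} + 6\right) + 1645}{3} = \frac{\left(\frac{1}{-18} \left(-19\right) + 6\right) + 1645}{3} = \frac{\left(\left(- \frac{1}{18}\right) \left(-19\right) + 6\right) + 1645}{3} = \frac{\left(\frac{19}{18} + 6\right) + 1645}{3} = \frac{\frac{127}{18} + 1645}{3} = \frac{1}{3} \cdot \frac{29737}{18} = \frac{29737}{54} \approx 550.69$)
$j - 3875 = \frac{29737}{54} - 3875 = - \frac{179513}{54}$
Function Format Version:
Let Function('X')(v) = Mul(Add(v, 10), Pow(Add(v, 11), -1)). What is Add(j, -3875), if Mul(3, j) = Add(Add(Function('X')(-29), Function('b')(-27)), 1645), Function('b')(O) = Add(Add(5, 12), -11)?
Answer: Rational(-179513, 54) ≈ -3324.3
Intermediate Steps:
Function('X')(v) = Mul(Pow(Add(11, v), -1), Add(10, v)) (Function('X')(v) = Mul(Add(10, v), Pow(Add(11, v), -1)) = Mul(Pow(Add(11, v), -1), Add(10, v)))
Function('b')(O) = 6 (Function('b')(O) = Add(17, -11) = 6)
j = Rational(29737, 54) (j = Mul(Rational(1, 3), Add(Add(Mul(Pow(Add(11, -29), -1), Add(10, -29)), 6), 1645)) = Mul(Rational(1, 3), Add(Add(Mul(Pow(-18, -1), -19), 6), 1645)) = Mul(Rational(1, 3), Add(Add(Mul(Rational(-1, 18), -19), 6), 1645)) = Mul(Rational(1, 3), Add(Add(Rational(19, 18), 6), 1645)) = Mul(Rational(1, 3), Add(Rational(127, 18), 1645)) = Mul(Rational(1, 3), Rational(29737, 18)) = Rational(29737, 54) ≈ 550.69)
Add(j, -3875) = Add(Rational(29737, 54), -3875) = Rational(-179513, 54)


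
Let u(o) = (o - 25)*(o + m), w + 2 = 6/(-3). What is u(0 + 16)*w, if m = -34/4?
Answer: 270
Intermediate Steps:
w = -4 (w = -2 + 6/(-3) = -2 + 6*(-1/3) = -2 - 2 = -4)
m = -17/2 (m = -34*1/4 = -17/2 ≈ -8.5000)
u(o) = (-25 + o)*(-17/2 + o) (u(o) = (o - 25)*(o - 17/2) = (-25 + o)*(-17/2 + o))
u(0 + 16)*w = (425/2 + (0 + 16)**2 - 67*(0 + 16)/2)*(-4) = (425/2 + 16**2 - 67/2*16)*(-4) = (425/2 + 256 - 536)*(-4) = -135/2*(-4) = 270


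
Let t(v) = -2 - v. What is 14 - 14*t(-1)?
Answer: 28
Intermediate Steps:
14 - 14*t(-1) = 14 - 14*(-2 - 1*(-1)) = 14 - 14*(-2 + 1) = 14 - 14*(-1) = 14 + 14 = 28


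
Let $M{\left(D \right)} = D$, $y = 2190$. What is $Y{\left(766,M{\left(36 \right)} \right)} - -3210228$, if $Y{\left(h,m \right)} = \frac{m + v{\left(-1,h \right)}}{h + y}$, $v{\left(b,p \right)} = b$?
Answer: $\frac{9489434003}{2956} \approx 3.2102 \cdot 10^{6}$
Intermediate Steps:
$Y{\left(h,m \right)} = \frac{-1 + m}{2190 + h}$ ($Y{\left(h,m \right)} = \frac{m - 1}{h + 2190} = \frac{-1 + m}{2190 + h}$)
$Y{\left(766,M{\left(36 \right)} \right)} - -3210228 = \frac{-1 + 36}{2190 + 766} - -3210228 = \frac{1}{2956} \cdot 35 + 3210228 = \frac{35}{2956} + 3210228 = \frac{9489434003}{2956}$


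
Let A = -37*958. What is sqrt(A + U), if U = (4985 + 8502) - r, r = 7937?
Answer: 2*I*sqrt(7474) ≈ 172.9*I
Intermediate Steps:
A = -35446
U = 5550 (U = (4985 + 8502) - 1*7937 = 13487 - 7937 = 5550)
sqrt(A + U) = sqrt(-35446 + 5550) = sqrt(-29896) = 2*I*sqrt(7474)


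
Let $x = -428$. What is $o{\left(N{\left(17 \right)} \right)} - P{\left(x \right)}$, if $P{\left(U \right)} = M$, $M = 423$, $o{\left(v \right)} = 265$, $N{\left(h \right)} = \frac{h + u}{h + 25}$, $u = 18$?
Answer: $-158$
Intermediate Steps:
$N{\left(h \right)} = \frac{18 + h}{25 + h}$ ($N{\left(h \right)} = \frac{h + 18}{h + 25} = \frac{18 + h}{25 + h}$)
$P{\left(U \right)} = 423$
$o{\left(N{\left(17 \right)} \right)} - P{\left(x \right)} = 265 - 423 = -158$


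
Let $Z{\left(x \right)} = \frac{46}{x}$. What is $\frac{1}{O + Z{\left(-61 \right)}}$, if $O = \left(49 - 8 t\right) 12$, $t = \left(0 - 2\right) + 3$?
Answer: $\frac{61}{29966} \approx 0.0020356$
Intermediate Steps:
$t = 1$ ($t = -2 + 3 = 1$)
$O = 492$ ($O = \left(49 - 8\right) 12 = 41 \cdot 12 = 492$)
$\frac{1}{O + Z{\left(-61 \right)}} = \frac{1}{492 + \frac{46}{-61}} = \frac{1}{492 + 46 \left(- \frac{1}{61}\right)} = \frac{1}{492 - \frac{46}{61}} = \frac{1}{\frac{29966}{61}} = \frac{61}{29966}$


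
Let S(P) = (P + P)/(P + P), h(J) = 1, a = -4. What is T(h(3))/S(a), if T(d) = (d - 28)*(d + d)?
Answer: -54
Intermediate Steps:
T(d) = 2*d*(-28 + d) (T(d) = (-28 + d)*(2*d) = 2*d*(-28 + d))
S(P) = 1 (S(P) = (2*P)/((2*P)) = (2*P)*(1/(2*P)) = 1)
T(h(3))/S(a) = (2*1*(-28 + 1))/1 = (2*1*(-27))*1 = -54*1 = -54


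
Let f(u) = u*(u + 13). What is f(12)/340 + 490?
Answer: 8345/17 ≈ 490.88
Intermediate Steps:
f(u) = u*(13 + u)
f(12)/340 + 490 = (12*(13 + 12))/340 + 490 = (12*25)*(1/340) + 490 = 300*(1/340) + 490 = 15/17 + 490 = 8345/17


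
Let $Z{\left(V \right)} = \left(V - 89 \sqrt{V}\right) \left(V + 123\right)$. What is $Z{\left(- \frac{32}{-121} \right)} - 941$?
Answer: $- \frac{13299901}{14641} - \frac{5309740 \sqrt{2}}{1331} \approx -6550.1$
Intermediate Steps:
$Z{\left(V \right)} = \left(123 + V\right) \left(V - 89 \sqrt{V}\right)$ ($Z{\left(V \right)} = \left(V - 89 \sqrt{V}\right) \left(123 + V\right) = \left(123 + V\right) \left(V - 89 \sqrt{V}\right)$)
$Z{\left(- \frac{32}{-121} \right)} - 941 = \left(\left(- \frac{32}{-121}\right)^{2} - 10947 \sqrt{- \frac{32}{-121}} - 89 \left(- \frac{32}{-121}\right)^{\frac{3}{2}} + 123 \left(- \frac{32}{-121}\right)\right) - 941 = \left(\left(\left(-32\right) \left(- \frac{1}{121}\right)\right)^{2} - 10947 \sqrt{\left(-32\right) \left(- \frac{1}{121}\right)} - 89 \left(\left(-32\right) \left(- \frac{1}{121}\right)\right)^{\frac{3}{2}} + 123 \left(\left(-32\right) \left(- \frac{1}{121}\right)\right)\right) - 941 = \left(\left(\frac{32}{121}\right)^{2} - 10947 \sqrt{\frac{32}{121}} - 89 \left(\frac{32}{121}\right)^{\frac{3}{2}} + 123 \cdot \frac{32}{121}\right) - 941 = \left(\frac{1024}{14641} - 10947 \frac{4 \sqrt{2}}{11} - 89 \frac{128 \sqrt{2}}{1331} + \frac{3936}{121}\right) - 941 = \left(\frac{1024}{14641} - \frac{43788 \sqrt{2}}{11} - \frac{11392 \sqrt{2}}{1331} + \frac{3936}{121}\right) - 941 = \left(\frac{477280}{14641} - \frac{5309740 \sqrt{2}}{1331}\right) - 941 = - \frac{13299901}{14641} - \frac{5309740 \sqrt{2}}{1331}$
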